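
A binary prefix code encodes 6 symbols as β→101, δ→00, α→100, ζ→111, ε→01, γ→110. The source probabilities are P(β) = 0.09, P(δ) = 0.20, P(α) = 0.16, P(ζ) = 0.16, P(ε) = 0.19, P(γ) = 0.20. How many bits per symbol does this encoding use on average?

L̄ = Σ pᵢ·ℓᵢ = 0.09·3 + 0.20·2 + 0.16·3 + 0.16·3 + 0.19·2 + 0.20·3 = 2.61 bits/symbol.

2.61 bits/symbol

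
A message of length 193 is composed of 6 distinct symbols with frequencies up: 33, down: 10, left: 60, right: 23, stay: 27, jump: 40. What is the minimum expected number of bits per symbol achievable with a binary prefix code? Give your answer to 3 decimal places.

Probabilities are the counts divided by 193.
Repeatedly combine the two least-probable nodes; the expected code length is the sum of the merged weights.
merge 10/193 + 23/193 → 33/193
merge 27/193 + 33/193 → 60/193
merge 33/193 + 40/193 → 73/193
merge 60/193 + 60/193 → 120/193
merge 73/193 + 120/193 → 1
L = 33/193 + 60/193 + 73/193 + 120/193 + 1 = 479/193 ≈ 2.482 bits/symbol.

2.482 bits/symbol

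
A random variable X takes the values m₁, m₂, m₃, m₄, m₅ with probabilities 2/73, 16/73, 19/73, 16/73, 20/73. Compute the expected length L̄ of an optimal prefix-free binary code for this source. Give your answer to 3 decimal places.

Repeatedly combine the two least-probable nodes; the expected code length is the sum of the merged weights.
merge 2/73 + 16/73 → 18/73
merge 16/73 + 18/73 → 34/73
merge 19/73 + 20/73 → 39/73
merge 34/73 + 39/73 → 1
L = 18/73 + 34/73 + 39/73 + 1 = 164/73 ≈ 2.247 bits/symbol.

2.247 bits/symbol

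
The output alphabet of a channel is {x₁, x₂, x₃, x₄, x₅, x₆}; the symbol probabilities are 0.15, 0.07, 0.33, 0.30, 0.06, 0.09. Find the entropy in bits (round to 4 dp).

2.2842 bits

H = −Σ pᵢ log₂ pᵢ.
−0.15·log₂(0.15) = 0.4105
−0.07·log₂(0.07) = 0.2686
−0.33·log₂(0.33) = 0.5278
−0.30·log₂(0.30) = 0.5211
−0.06·log₂(0.06) = 0.2435
−0.09·log₂(0.09) = 0.3127
Sum ≈ 2.2842 → 2.2842 bits.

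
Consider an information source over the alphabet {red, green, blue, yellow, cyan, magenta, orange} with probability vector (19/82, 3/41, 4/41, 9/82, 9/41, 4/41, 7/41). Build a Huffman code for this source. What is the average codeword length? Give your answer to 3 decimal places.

2.720 bits/symbol

Repeatedly combine the two least-probable nodes; the expected code length is the sum of the merged weights.
merge 3/41 + 4/41 → 7/41
merge 4/41 + 9/82 → 17/82
merge 7/41 + 7/41 → 14/41
merge 17/82 + 9/41 → 35/82
merge 19/82 + 14/41 → 47/82
merge 35/82 + 47/82 → 1
L = 7/41 + 17/82 + 14/41 + 35/82 + 47/82 + 1 = 223/82 ≈ 2.720 bits/symbol.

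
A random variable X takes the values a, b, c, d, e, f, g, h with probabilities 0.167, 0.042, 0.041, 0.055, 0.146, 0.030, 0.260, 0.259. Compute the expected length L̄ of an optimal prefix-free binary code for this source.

Repeatedly combine the two least-probable nodes; the expected code length is the sum of the merged weights.
merge 3/100 + 41/1000 → 71/1000
merge 21/500 + 11/200 → 97/1000
merge 71/1000 + 97/1000 → 21/125
merge 73/500 + 167/1000 → 313/1000
merge 21/125 + 259/1000 → 427/1000
merge 13/50 + 313/1000 → 573/1000
merge 427/1000 + 573/1000 → 1
L = 71/1000 + 97/1000 + 21/125 + 313/1000 + 427/1000 + 573/1000 + 1 = 2649/1000 = 2.649 bits/symbol.

2.649 bits/symbol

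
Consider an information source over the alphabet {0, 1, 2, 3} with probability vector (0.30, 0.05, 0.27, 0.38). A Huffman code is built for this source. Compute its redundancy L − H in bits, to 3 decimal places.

0.162 bits

Entropy H = −Σ p log₂ p ≈ 1.7777 bits.
Huffman merges: 1/20+27/100→8/25; 3/10+8/25→31/50; 19/50+31/50→1. L = 97/50 ≈ 1.9400.
L − H = 1.9400 − 1.7777 = 0.162 bits.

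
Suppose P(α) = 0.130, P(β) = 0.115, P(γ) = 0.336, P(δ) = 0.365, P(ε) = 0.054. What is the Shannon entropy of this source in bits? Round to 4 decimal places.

2.0283 bits

H = −Σ pᵢ log₂ pᵢ.
−0.130·log₂(0.130) = 0.3826
−0.115·log₂(0.115) = 0.3588
−0.336·log₂(0.336) = 0.5287
−0.365·log₂(0.365) = 0.5307
−0.054·log₂(0.054) = 0.2274
Sum ≈ 2.0283 → 2.0283 bits.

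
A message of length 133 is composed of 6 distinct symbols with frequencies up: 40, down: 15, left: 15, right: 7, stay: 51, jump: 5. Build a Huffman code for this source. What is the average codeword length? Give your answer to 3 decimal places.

2.226 bits/symbol

Probabilities are the counts divided by 133.
Repeatedly combine the two least-probable nodes; the expected code length is the sum of the merged weights.
merge 5/133 + 1/19 → 12/133
merge 12/133 + 15/133 → 27/133
merge 15/133 + 27/133 → 6/19
merge 40/133 + 6/19 → 82/133
merge 51/133 + 82/133 → 1
L = 12/133 + 27/133 + 6/19 + 82/133 + 1 = 296/133 ≈ 2.226 bits/symbol.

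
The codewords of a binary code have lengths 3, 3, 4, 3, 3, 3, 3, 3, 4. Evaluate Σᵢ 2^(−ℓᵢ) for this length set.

1

With common denominator 2^4 = 16: Σ 2^(−ℓᵢ) = 2/16 + 2/16 + 1/16 + 2/16 + 2/16 + 2/16 + 2/16 + 2/16 + 1/16 = 16/16 = 1.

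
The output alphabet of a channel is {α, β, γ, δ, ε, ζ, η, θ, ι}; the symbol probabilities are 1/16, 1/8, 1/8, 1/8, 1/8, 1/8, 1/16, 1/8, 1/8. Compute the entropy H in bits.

3.125 bits

Each probability is a power of 1/2, so log₂(1/p) is an integer.
H = Σ p·log₂(1/p) = 1/16·4 + 1/8·3 + 1/8·3 + 1/8·3 + 1/8·3 + 1/8·3 + 1/16·4 + 1/8·3 + 1/8·3 = 3.125 bits.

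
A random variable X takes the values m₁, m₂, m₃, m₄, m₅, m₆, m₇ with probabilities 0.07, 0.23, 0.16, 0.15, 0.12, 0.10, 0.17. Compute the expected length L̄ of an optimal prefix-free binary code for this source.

2.77 bits/symbol

Repeatedly combine the two least-probable nodes; the expected code length is the sum of the merged weights.
merge 7/100 + 1/10 → 17/100
merge 3/25 + 3/20 → 27/100
merge 4/25 + 17/100 → 33/100
merge 17/100 + 23/100 → 2/5
merge 27/100 + 33/100 → 3/5
merge 2/5 + 3/5 → 1
L = 17/100 + 27/100 + 33/100 + 2/5 + 3/5 + 1 = 277/100 = 2.77 bits/symbol.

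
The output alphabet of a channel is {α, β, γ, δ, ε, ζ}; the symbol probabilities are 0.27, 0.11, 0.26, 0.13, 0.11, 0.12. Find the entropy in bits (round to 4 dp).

H = −Σ pᵢ log₂ pᵢ.
−0.27·log₂(0.27) = 0.5100
−0.11·log₂(0.11) = 0.3503
−0.26·log₂(0.26) = 0.5053
−0.13·log₂(0.13) = 0.3826
−0.11·log₂(0.11) = 0.3503
−0.12·log₂(0.12) = 0.3671
Sum ≈ 2.4656 → 2.4656 bits.

2.4656 bits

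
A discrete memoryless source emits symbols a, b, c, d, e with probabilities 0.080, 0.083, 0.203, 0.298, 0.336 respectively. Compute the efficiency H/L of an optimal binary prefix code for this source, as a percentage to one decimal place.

97.4%

Entropy H = −Σ p log₂ p ≈ 2.1057 bits.
Huffman merges: 2/25+83/1000→163/1000; 163/1000+203/1000→183/500; 149/500+42/125→317/500; 183/500+317/500→1. L = 2163/1000 ≈ 2.1630.
Efficiency = H/L = 2.1057/2.1630 = 97.4%.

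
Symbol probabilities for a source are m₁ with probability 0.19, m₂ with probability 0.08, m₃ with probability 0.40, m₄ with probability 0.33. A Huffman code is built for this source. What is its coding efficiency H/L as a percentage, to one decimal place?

96.4%

Entropy H = −Σ p log₂ p ≈ 1.8033 bits.
Huffman merges: 2/25+19/100→27/100; 27/100+33/100→3/5; 2/5+3/5→1. L = 187/100 ≈ 1.8700.
Efficiency = H/L = 1.8033/1.8700 = 96.4%.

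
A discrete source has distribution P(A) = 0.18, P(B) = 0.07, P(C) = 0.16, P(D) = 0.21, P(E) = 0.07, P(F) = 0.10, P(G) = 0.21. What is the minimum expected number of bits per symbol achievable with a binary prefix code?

2.72 bits/symbol

Repeatedly combine the two least-probable nodes; the expected code length is the sum of the merged weights.
merge 7/100 + 7/100 → 7/50
merge 1/10 + 7/50 → 6/25
merge 4/25 + 9/50 → 17/50
merge 21/100 + 21/100 → 21/50
merge 6/25 + 17/50 → 29/50
merge 21/50 + 29/50 → 1
L = 7/50 + 6/25 + 17/50 + 21/50 + 29/50 + 1 = 68/25 = 2.72 bits/symbol.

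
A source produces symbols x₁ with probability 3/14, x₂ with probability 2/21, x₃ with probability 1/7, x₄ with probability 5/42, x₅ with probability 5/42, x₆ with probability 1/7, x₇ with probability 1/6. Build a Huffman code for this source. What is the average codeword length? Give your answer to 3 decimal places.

2.786 bits/symbol

Repeatedly combine the two least-probable nodes; the expected code length is the sum of the merged weights.
merge 2/21 + 5/42 → 3/14
merge 5/42 + 1/7 → 11/42
merge 1/7 + 1/6 → 13/42
merge 3/14 + 3/14 → 3/7
merge 11/42 + 13/42 → 4/7
merge 3/7 + 4/7 → 1
L = 3/14 + 11/42 + 13/42 + 3/7 + 4/7 + 1 = 39/14 ≈ 2.786 bits/symbol.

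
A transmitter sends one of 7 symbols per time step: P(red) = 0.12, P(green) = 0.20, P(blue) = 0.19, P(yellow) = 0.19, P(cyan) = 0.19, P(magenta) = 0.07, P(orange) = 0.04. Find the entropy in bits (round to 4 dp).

2.6514 bits

H = −Σ pᵢ log₂ pᵢ.
−0.12·log₂(0.12) = 0.3671
−0.20·log₂(0.20) = 0.4644
−0.19·log₂(0.19) = 0.4552
−0.19·log₂(0.19) = 0.4552
−0.19·log₂(0.19) = 0.4552
−0.07·log₂(0.07) = 0.2686
−0.04·log₂(0.04) = 0.1858
Sum ≈ 2.6514 → 2.6514 bits.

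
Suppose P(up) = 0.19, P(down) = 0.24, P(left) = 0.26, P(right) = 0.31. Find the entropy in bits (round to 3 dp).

H = −Σ pᵢ log₂ pᵢ.
−0.19·log₂(0.19) = 0.4552
−0.24·log₂(0.24) = 0.4941
−0.26·log₂(0.26) = 0.5053
−0.31·log₂(0.31) = 0.5238
Sum ≈ 1.9784 → 1.978 bits.

1.978 bits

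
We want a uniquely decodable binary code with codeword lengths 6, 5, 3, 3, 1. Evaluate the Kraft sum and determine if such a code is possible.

0.796875; yes

With common denominator 2^6 = 64: Σ 2^(−ℓᵢ) = 1/64 + 2/64 + 8/64 + 8/64 + 32/64 = 51/64 = 0.796875.
Kraft's inequality requires Σ ≤ 1; here Σ = 0.796875 ≤ 1, so such a prefix code exists.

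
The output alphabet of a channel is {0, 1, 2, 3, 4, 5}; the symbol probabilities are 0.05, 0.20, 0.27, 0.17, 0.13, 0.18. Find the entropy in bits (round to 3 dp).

2.453 bits

H = −Σ pᵢ log₂ pᵢ.
−0.05·log₂(0.05) = 0.2161
−0.20·log₂(0.20) = 0.4644
−0.27·log₂(0.27) = 0.5100
−0.17·log₂(0.17) = 0.4346
−0.13·log₂(0.13) = 0.3826
−0.18·log₂(0.18) = 0.4453
Sum ≈ 2.4530 → 2.453 bits.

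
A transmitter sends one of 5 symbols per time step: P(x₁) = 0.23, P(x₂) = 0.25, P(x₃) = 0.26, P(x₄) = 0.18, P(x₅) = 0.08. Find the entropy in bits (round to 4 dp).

2.2298 bits

H = −Σ pᵢ log₂ pᵢ.
−0.23·log₂(0.23) = 0.4877
−0.25·log₂(0.25) = 0.5000
−0.26·log₂(0.26) = 0.5053
−0.18·log₂(0.18) = 0.4453
−0.08·log₂(0.08) = 0.2915
Sum ≈ 2.2298 → 2.2298 bits.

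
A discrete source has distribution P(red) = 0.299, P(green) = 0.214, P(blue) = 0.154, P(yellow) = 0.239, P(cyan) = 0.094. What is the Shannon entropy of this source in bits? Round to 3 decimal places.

H = −Σ pᵢ log₂ pᵢ.
−0.299·log₂(0.299) = 0.5208
−0.214·log₂(0.214) = 0.4760
−0.154·log₂(0.154) = 0.4156
−0.239·log₂(0.239) = 0.4935
−0.094·log₂(0.094) = 0.3207
Sum ≈ 2.2266 → 2.227 bits.

2.227 bits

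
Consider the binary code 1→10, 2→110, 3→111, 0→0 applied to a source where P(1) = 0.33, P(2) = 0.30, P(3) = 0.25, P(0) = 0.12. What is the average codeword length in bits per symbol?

2.43 bits/symbol

L̄ = Σ pᵢ·ℓᵢ = 0.33·2 + 0.30·3 + 0.25·3 + 0.12·1 = 2.43 bits/symbol.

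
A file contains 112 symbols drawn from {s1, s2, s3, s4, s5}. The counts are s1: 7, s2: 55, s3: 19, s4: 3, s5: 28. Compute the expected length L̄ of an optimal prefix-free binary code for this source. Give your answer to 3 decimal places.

1.857 bits/symbol

Probabilities are the counts divided by 112.
Repeatedly combine the two least-probable nodes; the expected code length is the sum of the merged weights.
merge 3/112 + 1/16 → 5/56
merge 5/56 + 19/112 → 29/112
merge 1/4 + 29/112 → 57/112
merge 55/112 + 57/112 → 1
L = 5/56 + 29/112 + 57/112 + 1 = 13/7 ≈ 1.857 bits/symbol.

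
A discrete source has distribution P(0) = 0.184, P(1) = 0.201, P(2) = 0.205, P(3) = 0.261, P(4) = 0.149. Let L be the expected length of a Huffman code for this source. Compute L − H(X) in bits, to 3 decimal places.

0.035 bits

Entropy H = −Σ p log₂ p ≈ 2.2984 bits.
Huffman merges: 149/1000+23/125→333/1000; 201/1000+41/200→203/500; 261/1000+333/1000→297/500; 203/500+297/500→1. L = 2333/1000 ≈ 2.3330.
L − H = 2.3330 − 2.2984 = 0.035 bits.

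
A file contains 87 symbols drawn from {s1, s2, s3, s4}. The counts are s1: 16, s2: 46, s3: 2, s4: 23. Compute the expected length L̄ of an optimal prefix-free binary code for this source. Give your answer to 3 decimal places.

Probabilities are the counts divided by 87.
Repeatedly combine the two least-probable nodes; the expected code length is the sum of the merged weights.
merge 2/87 + 16/87 → 6/29
merge 6/29 + 23/87 → 41/87
merge 41/87 + 46/87 → 1
L = 6/29 + 41/87 + 1 = 146/87 ≈ 1.678 bits/symbol.

1.678 bits/symbol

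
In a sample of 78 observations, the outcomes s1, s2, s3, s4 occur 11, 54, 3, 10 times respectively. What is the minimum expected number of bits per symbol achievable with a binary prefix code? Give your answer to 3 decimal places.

1.474 bits/symbol

Probabilities are the counts divided by 78.
Repeatedly combine the two least-probable nodes; the expected code length is the sum of the merged weights.
merge 1/26 + 5/39 → 1/6
merge 11/78 + 1/6 → 4/13
merge 4/13 + 9/13 → 1
L = 1/6 + 4/13 + 1 = 115/78 ≈ 1.474 bits/symbol.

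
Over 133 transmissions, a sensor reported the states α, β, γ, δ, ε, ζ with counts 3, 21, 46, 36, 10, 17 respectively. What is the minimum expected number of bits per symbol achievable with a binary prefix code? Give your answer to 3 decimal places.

2.323 bits/symbol

Probabilities are the counts divided by 133.
Repeatedly combine the two least-probable nodes; the expected code length is the sum of the merged weights.
merge 3/133 + 10/133 → 13/133
merge 13/133 + 17/133 → 30/133
merge 3/19 + 30/133 → 51/133
merge 36/133 + 46/133 → 82/133
merge 51/133 + 82/133 → 1
L = 13/133 + 30/133 + 51/133 + 82/133 + 1 = 309/133 ≈ 2.323 bits/symbol.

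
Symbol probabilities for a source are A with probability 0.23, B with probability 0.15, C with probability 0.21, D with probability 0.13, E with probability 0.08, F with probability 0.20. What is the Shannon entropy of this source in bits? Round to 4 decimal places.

2.5096 bits

H = −Σ pᵢ log₂ pᵢ.
−0.23·log₂(0.23) = 0.4877
−0.15·log₂(0.15) = 0.4105
−0.21·log₂(0.21) = 0.4728
−0.13·log₂(0.13) = 0.3826
−0.08·log₂(0.08) = 0.2915
−0.20·log₂(0.20) = 0.4644
Sum ≈ 2.5096 → 2.5096 bits.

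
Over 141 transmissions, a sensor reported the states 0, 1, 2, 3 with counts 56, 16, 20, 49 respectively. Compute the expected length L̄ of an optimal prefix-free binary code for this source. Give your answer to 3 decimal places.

Probabilities are the counts divided by 141.
Repeatedly combine the two least-probable nodes; the expected code length is the sum of the merged weights.
merge 16/141 + 20/141 → 12/47
merge 12/47 + 49/141 → 85/141
merge 56/141 + 85/141 → 1
L = 12/47 + 85/141 + 1 = 262/141 ≈ 1.858 bits/symbol.

1.858 bits/symbol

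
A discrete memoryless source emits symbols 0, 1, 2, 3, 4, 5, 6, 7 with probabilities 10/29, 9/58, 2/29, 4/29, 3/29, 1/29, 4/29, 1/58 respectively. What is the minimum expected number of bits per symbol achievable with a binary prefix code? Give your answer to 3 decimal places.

Repeatedly combine the two least-probable nodes; the expected code length is the sum of the merged weights.
merge 1/58 + 1/29 → 3/58
merge 3/58 + 2/29 → 7/58
merge 3/29 + 7/58 → 13/58
merge 4/29 + 4/29 → 8/29
merge 9/58 + 13/58 → 11/29
merge 8/29 + 10/29 → 18/29
merge 11/29 + 18/29 → 1
L = 3/58 + 7/58 + 13/58 + 8/29 + 11/29 + 18/29 + 1 = 155/58 ≈ 2.672 bits/symbol.

2.672 bits/symbol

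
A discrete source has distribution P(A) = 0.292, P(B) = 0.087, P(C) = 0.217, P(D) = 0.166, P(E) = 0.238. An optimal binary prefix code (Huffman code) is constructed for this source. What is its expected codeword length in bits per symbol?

Repeatedly combine the two least-probable nodes; the expected code length is the sum of the merged weights.
merge 87/1000 + 83/500 → 253/1000
merge 217/1000 + 119/500 → 91/200
merge 253/1000 + 73/250 → 109/200
merge 91/200 + 109/200 → 1
L = 253/1000 + 91/200 + 109/200 + 1 = 2253/1000 = 2.253 bits/symbol.

2.253 bits/symbol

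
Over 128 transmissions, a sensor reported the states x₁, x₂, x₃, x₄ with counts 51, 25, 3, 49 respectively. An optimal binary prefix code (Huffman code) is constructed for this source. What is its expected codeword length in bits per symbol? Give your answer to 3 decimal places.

1.820 bits/symbol

Probabilities are the counts divided by 128.
Repeatedly combine the two least-probable nodes; the expected code length is the sum of the merged weights.
merge 3/128 + 25/128 → 7/32
merge 7/32 + 49/128 → 77/128
merge 51/128 + 77/128 → 1
L = 7/32 + 77/128 + 1 = 233/128 ≈ 1.820 bits/symbol.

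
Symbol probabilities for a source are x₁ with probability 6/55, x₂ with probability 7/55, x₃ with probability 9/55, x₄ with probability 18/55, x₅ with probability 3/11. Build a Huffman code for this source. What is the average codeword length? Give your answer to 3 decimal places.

2.236 bits/symbol

Repeatedly combine the two least-probable nodes; the expected code length is the sum of the merged weights.
merge 6/55 + 7/55 → 13/55
merge 9/55 + 13/55 → 2/5
merge 3/11 + 18/55 → 3/5
merge 2/5 + 3/5 → 1
L = 13/55 + 2/5 + 3/5 + 1 = 123/55 ≈ 2.236 bits/symbol.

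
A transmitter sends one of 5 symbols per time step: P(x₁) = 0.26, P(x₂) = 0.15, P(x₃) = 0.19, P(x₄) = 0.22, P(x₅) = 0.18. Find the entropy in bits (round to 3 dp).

2.297 bits

H = −Σ pᵢ log₂ pᵢ.
−0.26·log₂(0.26) = 0.5053
−0.15·log₂(0.15) = 0.4105
−0.19·log₂(0.19) = 0.4552
−0.22·log₂(0.22) = 0.4806
−0.18·log₂(0.18) = 0.4453
Sum ≈ 2.2969 → 2.297 bits.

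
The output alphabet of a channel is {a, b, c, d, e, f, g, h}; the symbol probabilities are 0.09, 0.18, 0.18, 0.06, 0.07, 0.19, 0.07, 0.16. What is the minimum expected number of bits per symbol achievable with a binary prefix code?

Repeatedly combine the two least-probable nodes; the expected code length is the sum of the merged weights.
merge 3/50 + 7/100 → 13/100
merge 7/100 + 9/100 → 4/25
merge 13/100 + 4/25 → 29/100
merge 4/25 + 9/50 → 17/50
merge 9/50 + 19/100 → 37/100
merge 29/100 + 17/50 → 63/100
merge 37/100 + 63/100 → 1
L = 13/100 + 4/25 + 29/100 + 17/50 + 37/100 + 63/100 + 1 = 73/25 = 2.92 bits/symbol.

2.92 bits/symbol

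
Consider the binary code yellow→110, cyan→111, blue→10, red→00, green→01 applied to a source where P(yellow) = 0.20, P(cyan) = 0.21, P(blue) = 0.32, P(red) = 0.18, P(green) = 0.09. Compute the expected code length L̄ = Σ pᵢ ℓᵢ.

L̄ = Σ pᵢ·ℓᵢ = 0.20·3 + 0.21·3 + 0.32·2 + 0.18·2 + 0.09·2 = 2.41 bits/symbol.

2.41 bits/symbol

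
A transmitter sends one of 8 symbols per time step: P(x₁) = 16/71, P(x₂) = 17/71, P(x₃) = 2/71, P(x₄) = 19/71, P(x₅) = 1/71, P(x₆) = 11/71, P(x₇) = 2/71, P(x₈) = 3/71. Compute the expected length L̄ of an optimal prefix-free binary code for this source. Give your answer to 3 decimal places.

Repeatedly combine the two least-probable nodes; the expected code length is the sum of the merged weights.
merge 1/71 + 2/71 → 3/71
merge 2/71 + 3/71 → 5/71
merge 3/71 + 5/71 → 8/71
merge 8/71 + 11/71 → 19/71
merge 16/71 + 17/71 → 33/71
merge 19/71 + 19/71 → 38/71
merge 33/71 + 38/71 → 1
L = 3/71 + 5/71 + 8/71 + 19/71 + 33/71 + 38/71 + 1 = 177/71 ≈ 2.493 bits/symbol.

2.493 bits/symbol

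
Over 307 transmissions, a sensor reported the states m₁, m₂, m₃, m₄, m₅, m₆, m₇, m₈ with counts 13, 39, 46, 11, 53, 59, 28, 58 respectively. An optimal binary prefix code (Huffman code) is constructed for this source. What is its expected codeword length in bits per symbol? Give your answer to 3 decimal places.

2.866 bits/symbol

Probabilities are the counts divided by 307.
Repeatedly combine the two least-probable nodes; the expected code length is the sum of the merged weights.
merge 11/307 + 13/307 → 24/307
merge 24/307 + 28/307 → 52/307
merge 39/307 + 46/307 → 85/307
merge 52/307 + 53/307 → 105/307
merge 58/307 + 59/307 → 117/307
merge 85/307 + 105/307 → 190/307
merge 117/307 + 190/307 → 1
L = 24/307 + 52/307 + 85/307 + 105/307 + 117/307 + 190/307 + 1 = 880/307 ≈ 2.866 bits/symbol.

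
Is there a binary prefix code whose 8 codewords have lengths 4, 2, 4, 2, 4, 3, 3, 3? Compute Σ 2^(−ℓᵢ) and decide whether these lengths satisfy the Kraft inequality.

With common denominator 2^4 = 16: Σ 2^(−ℓᵢ) = 1/16 + 4/16 + 1/16 + 4/16 + 1/16 + 2/16 + 2/16 + 2/16 = 17/16 = 1.0625.
Kraft's inequality requires Σ ≤ 1; here Σ = 1.0625 > 1, so no such prefix code exists.

1.0625; no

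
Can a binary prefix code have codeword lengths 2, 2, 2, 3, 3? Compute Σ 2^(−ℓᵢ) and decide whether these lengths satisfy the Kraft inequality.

With common denominator 2^3 = 8: Σ 2^(−ℓᵢ) = 2/8 + 2/8 + 2/8 + 1/8 + 1/8 = 8/8 = 1.
Kraft's inequality requires Σ ≤ 1; here Σ = 1 ≤ 1, so such a prefix code exists.

1; yes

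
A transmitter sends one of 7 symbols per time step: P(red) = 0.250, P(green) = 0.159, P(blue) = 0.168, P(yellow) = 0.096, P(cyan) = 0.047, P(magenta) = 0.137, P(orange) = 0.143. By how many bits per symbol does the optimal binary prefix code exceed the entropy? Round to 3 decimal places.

Entropy H = −Σ p log₂ p ≈ 2.6802 bits.
Huffman merges: 47/1000+12/125→143/1000; 137/1000+143/1000→7/25; 143/1000+159/1000→151/500; 21/125+1/4→209/500; 7/25+151/500→291/500; 209/500+291/500→1. L = 109/40 ≈ 2.7250.
L − H = 2.7250 − 2.6802 = 0.045 bits.

0.045 bits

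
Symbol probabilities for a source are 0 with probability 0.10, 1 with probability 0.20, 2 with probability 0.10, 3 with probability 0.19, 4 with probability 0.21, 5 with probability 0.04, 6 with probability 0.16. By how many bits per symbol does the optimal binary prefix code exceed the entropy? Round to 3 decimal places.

0.064 bits

Entropy H = −Σ p log₂ p ≈ 2.6656 bits.
Huffman merges: 1/25+1/10→7/50; 1/10+7/50→6/25; 4/25+19/100→7/20; 1/5+21/100→41/100; 6/25+7/20→59/100; 41/100+59/100→1. L = 273/100 ≈ 2.7300.
L − H = 2.7300 − 2.6656 = 0.064 bits.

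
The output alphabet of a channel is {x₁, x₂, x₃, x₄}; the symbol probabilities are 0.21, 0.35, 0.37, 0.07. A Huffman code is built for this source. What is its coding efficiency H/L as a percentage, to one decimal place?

Entropy H = −Σ p log₂ p ≈ 1.8022 bits.
Huffman merges: 7/100+21/100→7/25; 7/25+7/20→63/100; 37/100+63/100→1. L = 191/100 ≈ 1.9100.
Efficiency = H/L = 1.8022/1.9100 = 94.4%.

94.4%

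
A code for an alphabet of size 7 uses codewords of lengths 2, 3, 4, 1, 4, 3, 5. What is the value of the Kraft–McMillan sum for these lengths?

With common denominator 2^5 = 32: Σ 2^(−ℓᵢ) = 8/32 + 4/32 + 2/32 + 16/32 + 2/32 + 4/32 + 1/32 = 37/32 = 1.15625.

1.15625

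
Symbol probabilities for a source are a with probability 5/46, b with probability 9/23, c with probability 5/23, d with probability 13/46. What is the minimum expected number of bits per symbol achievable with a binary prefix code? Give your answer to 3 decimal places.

Repeatedly combine the two least-probable nodes; the expected code length is the sum of the merged weights.
merge 5/46 + 5/23 → 15/46
merge 13/46 + 15/46 → 14/23
merge 9/23 + 14/23 → 1
L = 15/46 + 14/23 + 1 = 89/46 ≈ 1.935 bits/symbol.

1.935 bits/symbol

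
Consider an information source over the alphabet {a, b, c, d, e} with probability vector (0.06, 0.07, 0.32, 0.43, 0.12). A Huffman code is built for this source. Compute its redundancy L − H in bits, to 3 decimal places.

0.021 bits

Entropy H = −Σ p log₂ p ≈ 1.9288 bits.
Huffman merges: 3/50+7/100→13/100; 3/25+13/100→1/4; 1/4+8/25→57/100; 43/100+57/100→1. L = 39/20 ≈ 1.9500.
L − H = 1.9500 − 1.9288 = 0.021 bits.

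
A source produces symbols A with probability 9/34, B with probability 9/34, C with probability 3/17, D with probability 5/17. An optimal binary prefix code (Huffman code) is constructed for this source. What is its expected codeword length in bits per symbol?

Repeatedly combine the two least-probable nodes; the expected code length is the sum of the merged weights.
merge 3/17 + 9/34 → 15/34
merge 9/34 + 5/17 → 19/34
merge 15/34 + 19/34 → 1
L = 15/34 + 19/34 + 1 = 2 bits/symbol.

2 bits/symbol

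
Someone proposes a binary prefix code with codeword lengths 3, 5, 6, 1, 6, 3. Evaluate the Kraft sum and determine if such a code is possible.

With common denominator 2^6 = 64: Σ 2^(−ℓᵢ) = 8/64 + 2/64 + 1/64 + 32/64 + 1/64 + 8/64 = 52/64 = 0.8125.
Kraft's inequality requires Σ ≤ 1; here Σ = 0.8125 ≤ 1, so such a prefix code exists.

0.8125; yes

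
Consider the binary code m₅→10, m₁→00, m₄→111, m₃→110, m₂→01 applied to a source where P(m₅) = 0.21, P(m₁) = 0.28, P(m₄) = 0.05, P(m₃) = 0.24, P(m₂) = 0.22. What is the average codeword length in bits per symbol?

2.29 bits/symbol

L̄ = Σ pᵢ·ℓᵢ = 0.21·2 + 0.28·2 + 0.05·3 + 0.24·3 + 0.22·2 = 2.29 bits/symbol.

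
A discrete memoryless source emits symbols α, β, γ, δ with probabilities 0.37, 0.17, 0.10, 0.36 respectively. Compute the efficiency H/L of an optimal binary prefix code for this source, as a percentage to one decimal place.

Entropy H = −Σ p log₂ p ≈ 1.8281 bits.
Huffman merges: 1/10+17/100→27/100; 27/100+9/25→63/100; 37/100+63/100→1. L = 19/10 ≈ 1.9000.
Efficiency = H/L = 1.8281/1.9000 = 96.2%.

96.2%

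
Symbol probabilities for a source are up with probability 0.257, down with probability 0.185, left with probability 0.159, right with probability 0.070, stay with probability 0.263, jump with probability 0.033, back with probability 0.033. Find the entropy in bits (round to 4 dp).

2.4761 bits

H = −Σ pᵢ log₂ pᵢ.
−0.257·log₂(0.257) = 0.5038
−0.185·log₂(0.185) = 0.4504
−0.159·log₂(0.159) = 0.4218
−0.070·log₂(0.070) = 0.2686
−0.263·log₂(0.263) = 0.5068
−0.033·log₂(0.033) = 0.1624
−0.033·log₂(0.033) = 0.1624
Sum ≈ 2.4761 → 2.4761 bits.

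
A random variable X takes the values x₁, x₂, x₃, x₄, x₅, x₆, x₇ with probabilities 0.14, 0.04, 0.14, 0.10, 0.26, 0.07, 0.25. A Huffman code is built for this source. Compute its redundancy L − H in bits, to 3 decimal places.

0.014 bits

Entropy H = −Σ p log₂ p ≈ 2.5860 bits.
Huffman merges: 1/25+7/100→11/100; 1/10+11/100→21/100; 7/50+7/50→7/25; 21/100+1/4→23/50; 13/50+7/25→27/50; 23/50+27/50→1. L = 13/5 ≈ 2.6000.
L − H = 2.6000 − 2.5860 = 0.014 bits.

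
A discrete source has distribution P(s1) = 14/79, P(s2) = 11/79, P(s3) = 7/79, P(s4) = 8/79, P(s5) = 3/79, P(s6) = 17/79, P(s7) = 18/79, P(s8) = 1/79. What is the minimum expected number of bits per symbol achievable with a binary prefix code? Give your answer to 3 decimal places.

Repeatedly combine the two least-probable nodes; the expected code length is the sum of the merged weights.
merge 1/79 + 3/79 → 4/79
merge 4/79 + 7/79 → 11/79
merge 8/79 + 11/79 → 19/79
merge 11/79 + 14/79 → 25/79
merge 17/79 + 18/79 → 35/79
merge 19/79 + 25/79 → 44/79
merge 35/79 + 44/79 → 1
L = 4/79 + 11/79 + 19/79 + 25/79 + 35/79 + 44/79 + 1 = 217/79 ≈ 2.747 bits/symbol.

2.747 bits/symbol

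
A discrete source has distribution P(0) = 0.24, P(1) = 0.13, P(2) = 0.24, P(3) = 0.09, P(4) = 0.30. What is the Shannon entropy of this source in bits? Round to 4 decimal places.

H = −Σ pᵢ log₂ pᵢ.
−0.24·log₂(0.24) = 0.4941
−0.13·log₂(0.13) = 0.3826
−0.24·log₂(0.24) = 0.4941
−0.09·log₂(0.09) = 0.3127
−0.30·log₂(0.30) = 0.5211
Sum ≈ 2.2047 → 2.2047 bits.

2.2047 bits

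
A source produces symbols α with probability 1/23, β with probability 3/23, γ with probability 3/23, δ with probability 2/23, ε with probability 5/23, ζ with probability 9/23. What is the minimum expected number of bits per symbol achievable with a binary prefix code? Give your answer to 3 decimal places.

2.348 bits/symbol

Repeatedly combine the two least-probable nodes; the expected code length is the sum of the merged weights.
merge 1/23 + 2/23 → 3/23
merge 3/23 + 3/23 → 6/23
merge 3/23 + 5/23 → 8/23
merge 6/23 + 8/23 → 14/23
merge 9/23 + 14/23 → 1
L = 3/23 + 6/23 + 8/23 + 14/23 + 1 = 54/23 ≈ 2.348 bits/symbol.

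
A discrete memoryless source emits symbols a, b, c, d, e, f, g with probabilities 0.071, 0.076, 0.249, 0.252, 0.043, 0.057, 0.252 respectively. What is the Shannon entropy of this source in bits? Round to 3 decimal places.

2.486 bits

H = −Σ pᵢ log₂ pᵢ.
−0.071·log₂(0.071) = 0.2709
−0.076·log₂(0.076) = 0.2826
−0.249·log₂(0.249) = 0.4994
−0.252·log₂(0.252) = 0.5011
−0.043·log₂(0.043) = 0.1952
−0.057·log₂(0.057) = 0.2356
−0.252·log₂(0.252) = 0.5011
Sum ≈ 2.4859 → 2.486 bits.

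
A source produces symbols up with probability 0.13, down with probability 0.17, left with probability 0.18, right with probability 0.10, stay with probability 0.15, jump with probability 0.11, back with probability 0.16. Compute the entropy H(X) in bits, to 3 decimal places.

H = −Σ pᵢ log₂ pᵢ.
−0.13·log₂(0.13) = 0.3826
−0.17·log₂(0.17) = 0.4346
−0.18·log₂(0.18) = 0.4453
−0.10·log₂(0.10) = 0.3322
−0.15·log₂(0.15) = 0.4105
−0.11·log₂(0.11) = 0.3503
−0.16·log₂(0.16) = 0.4230
Sum ≈ 2.7786 → 2.779 bits.

2.779 bits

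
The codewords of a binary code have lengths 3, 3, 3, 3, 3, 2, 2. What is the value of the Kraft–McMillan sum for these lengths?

1.125

With common denominator 2^3 = 8: Σ 2^(−ℓᵢ) = 1/8 + 1/8 + 1/8 + 1/8 + 1/8 + 2/8 + 2/8 = 9/8 = 1.125.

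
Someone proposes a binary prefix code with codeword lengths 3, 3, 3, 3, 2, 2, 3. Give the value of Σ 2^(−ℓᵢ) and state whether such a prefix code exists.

1.125; no

With common denominator 2^3 = 8: Σ 2^(−ℓᵢ) = 1/8 + 1/8 + 1/8 + 1/8 + 2/8 + 2/8 + 1/8 = 9/8 = 1.125.
Kraft's inequality requires Σ ≤ 1; here Σ = 1.125 > 1, so no such prefix code exists.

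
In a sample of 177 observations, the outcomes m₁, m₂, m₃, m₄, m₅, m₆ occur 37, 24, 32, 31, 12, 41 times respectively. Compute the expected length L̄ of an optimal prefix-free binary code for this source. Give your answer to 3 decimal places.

2.559 bits/symbol

Probabilities are the counts divided by 177.
Repeatedly combine the two least-probable nodes; the expected code length is the sum of the merged weights.
merge 4/59 + 8/59 → 12/59
merge 31/177 + 32/177 → 21/59
merge 12/59 + 37/177 → 73/177
merge 41/177 + 21/59 → 104/177
merge 73/177 + 104/177 → 1
L = 12/59 + 21/59 + 73/177 + 104/177 + 1 = 151/59 ≈ 2.559 bits/symbol.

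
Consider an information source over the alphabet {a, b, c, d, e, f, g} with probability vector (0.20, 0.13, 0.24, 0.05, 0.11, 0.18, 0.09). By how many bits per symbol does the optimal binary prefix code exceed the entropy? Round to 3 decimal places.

0.034 bits

Entropy H = −Σ p log₂ p ≈ 2.6655 bits.
Huffman merges: 1/20+9/100→7/50; 11/100+13/100→6/25; 7/50+9/50→8/25; 1/5+6/25→11/25; 6/25+8/25→14/25; 11/25+14/25→1. L = 27/10 ≈ 2.7000.
L − H = 2.7000 − 2.6655 = 0.034 bits.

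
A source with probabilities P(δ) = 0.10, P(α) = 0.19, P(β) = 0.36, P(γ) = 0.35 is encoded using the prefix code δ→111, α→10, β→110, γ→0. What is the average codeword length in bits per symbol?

2.11 bits/symbol

L̄ = Σ pᵢ·ℓᵢ = 0.10·3 + 0.19·2 + 0.36·3 + 0.35·1 = 2.11 bits/symbol.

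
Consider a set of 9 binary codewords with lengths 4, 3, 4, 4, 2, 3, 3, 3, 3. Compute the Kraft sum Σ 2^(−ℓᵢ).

1.0625

With common denominator 2^4 = 16: Σ 2^(−ℓᵢ) = 1/16 + 2/16 + 1/16 + 1/16 + 4/16 + 2/16 + 2/16 + 2/16 + 2/16 = 17/16 = 1.0625.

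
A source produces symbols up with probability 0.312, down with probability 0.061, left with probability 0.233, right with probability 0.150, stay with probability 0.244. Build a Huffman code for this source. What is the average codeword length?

2.211 bits/symbol

Repeatedly combine the two least-probable nodes; the expected code length is the sum of the merged weights.
merge 61/1000 + 3/20 → 211/1000
merge 211/1000 + 233/1000 → 111/250
merge 61/250 + 39/125 → 139/250
merge 111/250 + 139/250 → 1
L = 211/1000 + 111/250 + 139/250 + 1 = 2211/1000 = 2.211 bits/symbol.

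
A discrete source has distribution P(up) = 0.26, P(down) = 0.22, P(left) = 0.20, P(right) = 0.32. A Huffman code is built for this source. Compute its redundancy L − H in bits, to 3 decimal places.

Entropy H = −Σ p log₂ p ≈ 1.9763 bits.
Huffman merges: 1/5+11/50→21/50; 13/50+8/25→29/50; 21/50+29/50→1. L = 2 ≈ 2.0000.
L − H = 2.0000 − 1.9763 = 0.024 bits.

0.024 bits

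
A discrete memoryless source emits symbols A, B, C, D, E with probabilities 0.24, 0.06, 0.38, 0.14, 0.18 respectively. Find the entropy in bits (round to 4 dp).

2.1105 bits

H = −Σ pᵢ log₂ pᵢ.
−0.24·log₂(0.24) = 0.4941
−0.06·log₂(0.06) = 0.2435
−0.38·log₂(0.38) = 0.5305
−0.14·log₂(0.14) = 0.3971
−0.18·log₂(0.18) = 0.4453
Sum ≈ 2.1105 → 2.1105 bits.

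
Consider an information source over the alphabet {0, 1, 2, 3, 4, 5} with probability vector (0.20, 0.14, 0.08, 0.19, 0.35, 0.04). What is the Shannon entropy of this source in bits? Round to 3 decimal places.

2.324 bits

H = −Σ pᵢ log₂ pᵢ.
−0.20·log₂(0.20) = 0.4644
−0.14·log₂(0.14) = 0.3971
−0.08·log₂(0.08) = 0.2915
−0.19·log₂(0.19) = 0.4552
−0.35·log₂(0.35) = 0.5301
−0.04·log₂(0.04) = 0.1858
Sum ≈ 2.3241 → 2.324 bits.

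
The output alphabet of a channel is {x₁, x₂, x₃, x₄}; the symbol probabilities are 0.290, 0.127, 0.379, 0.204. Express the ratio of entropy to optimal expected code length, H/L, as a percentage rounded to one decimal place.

97.0%

Entropy H = −Σ p log₂ p ≈ 1.8943 bits.
Huffman merges: 127/1000+51/250→331/1000; 29/100+331/1000→621/1000; 379/1000+621/1000→1. L = 244/125 ≈ 1.9520.
Efficiency = H/L = 1.8943/1.9520 = 97.0%.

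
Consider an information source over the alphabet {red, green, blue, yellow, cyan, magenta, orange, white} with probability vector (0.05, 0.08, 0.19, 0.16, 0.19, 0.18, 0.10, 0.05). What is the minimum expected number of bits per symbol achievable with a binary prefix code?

Repeatedly combine the two least-probable nodes; the expected code length is the sum of the merged weights.
merge 1/20 + 1/20 → 1/10
merge 2/25 + 1/10 → 9/50
merge 1/10 + 4/25 → 13/50
merge 9/50 + 9/50 → 9/25
merge 19/100 + 19/100 → 19/50
merge 13/50 + 9/25 → 31/50
merge 19/50 + 31/50 → 1
L = 1/10 + 9/50 + 13/50 + 9/25 + 19/50 + 31/50 + 1 = 29/10 = 2.9 bits/symbol.

2.9 bits/symbol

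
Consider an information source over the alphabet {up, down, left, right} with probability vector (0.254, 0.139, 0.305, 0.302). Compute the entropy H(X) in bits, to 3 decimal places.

H = −Σ pᵢ log₂ pᵢ.
−0.254·log₂(0.254) = 0.5022
−0.139·log₂(0.139) = 0.3957
−0.305·log₂(0.305) = 0.5225
−0.302·log₂(0.302) = 0.5217
Sum ≈ 1.9421 → 1.942 bits.

1.942 bits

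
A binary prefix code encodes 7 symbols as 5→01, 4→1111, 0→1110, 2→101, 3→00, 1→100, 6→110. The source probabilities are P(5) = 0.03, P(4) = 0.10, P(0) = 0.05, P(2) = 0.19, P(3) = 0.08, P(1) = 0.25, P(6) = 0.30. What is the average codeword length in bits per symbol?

L̄ = Σ pᵢ·ℓᵢ = 0.03·2 + 0.10·4 + 0.05·4 + 0.19·3 + 0.08·2 + 0.25·3 + 0.30·3 = 3.04 bits/symbol.

3.04 bits/symbol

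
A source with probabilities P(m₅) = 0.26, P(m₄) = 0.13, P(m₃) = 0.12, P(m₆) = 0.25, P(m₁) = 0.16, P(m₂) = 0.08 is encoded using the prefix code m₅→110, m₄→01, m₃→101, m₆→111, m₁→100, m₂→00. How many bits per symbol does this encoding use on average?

L̄ = Σ pᵢ·ℓᵢ = 0.26·3 + 0.13·2 + 0.12·3 + 0.25·3 + 0.16·3 + 0.08·2 = 2.79 bits/symbol.

2.79 bits/symbol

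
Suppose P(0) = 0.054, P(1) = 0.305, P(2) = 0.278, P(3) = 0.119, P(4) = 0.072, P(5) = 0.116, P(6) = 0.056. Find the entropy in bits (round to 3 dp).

2.495 bits

H = −Σ pᵢ log₂ pᵢ.
−0.054·log₂(0.054) = 0.2274
−0.305·log₂(0.305) = 0.5225
−0.278·log₂(0.278) = 0.5134
−0.119·log₂(0.119) = 0.3654
−0.072·log₂(0.072) = 0.2733
−0.116·log₂(0.116) = 0.3605
−0.056·log₂(0.056) = 0.2329
Sum ≈ 2.4954 → 2.495 bits.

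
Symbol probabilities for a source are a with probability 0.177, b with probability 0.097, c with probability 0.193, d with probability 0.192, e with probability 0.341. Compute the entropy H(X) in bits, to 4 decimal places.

H = −Σ pᵢ log₂ pᵢ.
−0.177·log₂(0.177) = 0.4422
−0.097·log₂(0.097) = 0.3265
−0.193·log₂(0.193) = 0.4581
−0.192·log₂(0.192) = 0.4571
−0.341·log₂(0.341) = 0.5293
Sum ≈ 2.2131 → 2.2131 bits.

2.2131 bits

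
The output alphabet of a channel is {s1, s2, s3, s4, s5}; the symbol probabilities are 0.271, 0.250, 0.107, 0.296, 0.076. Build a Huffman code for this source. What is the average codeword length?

2.183 bits/symbol

Repeatedly combine the two least-probable nodes; the expected code length is the sum of the merged weights.
merge 19/250 + 107/1000 → 183/1000
merge 183/1000 + 1/4 → 433/1000
merge 271/1000 + 37/125 → 567/1000
merge 433/1000 + 567/1000 → 1
L = 183/1000 + 433/1000 + 567/1000 + 1 = 2183/1000 = 2.183 bits/symbol.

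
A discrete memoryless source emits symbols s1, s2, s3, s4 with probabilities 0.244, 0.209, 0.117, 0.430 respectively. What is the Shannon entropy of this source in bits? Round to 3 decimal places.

1.854 bits

H = −Σ pᵢ log₂ pᵢ.
−0.244·log₂(0.244) = 0.4966
−0.209·log₂(0.209) = 0.4720
−0.117·log₂(0.117) = 0.3622
−0.430·log₂(0.430) = 0.5236
Sum ≈ 1.8543 → 1.854 bits.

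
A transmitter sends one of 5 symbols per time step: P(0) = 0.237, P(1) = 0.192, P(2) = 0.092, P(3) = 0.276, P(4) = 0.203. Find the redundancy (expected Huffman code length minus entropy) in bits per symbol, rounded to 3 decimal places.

0.038 bits

Entropy H = −Σ p log₂ p ≈ 2.2457 bits.
Huffman merges: 23/250+24/125→71/250; 203/1000+237/1000→11/25; 69/250+71/250→14/25; 11/25+14/25→1. L = 571/250 ≈ 2.2840.
L − H = 2.2840 − 2.2457 = 0.038 bits.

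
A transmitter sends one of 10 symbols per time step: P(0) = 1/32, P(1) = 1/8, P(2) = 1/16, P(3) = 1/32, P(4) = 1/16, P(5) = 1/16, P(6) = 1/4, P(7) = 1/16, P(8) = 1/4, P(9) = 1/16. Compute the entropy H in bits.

Each probability is a power of 1/2, so log₂(1/p) is an integer.
H = Σ p·log₂(1/p) = 1/32·5 + 1/8·3 + 1/16·4 + 1/32·5 + 1/16·4 + 1/16·4 + 1/4·2 + 1/16·4 + 1/4·2 + 1/16·4 = 2.9375 bits.

2.9375 bits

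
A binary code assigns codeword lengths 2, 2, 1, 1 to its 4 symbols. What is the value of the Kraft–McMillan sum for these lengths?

1.5

With common denominator 2^2 = 4: Σ 2^(−ℓᵢ) = 1/4 + 1/4 + 2/4 + 2/4 = 6/4 = 1.5.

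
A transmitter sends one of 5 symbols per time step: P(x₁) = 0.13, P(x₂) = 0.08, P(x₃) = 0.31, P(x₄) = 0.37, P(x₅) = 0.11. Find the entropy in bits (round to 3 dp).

2.079 bits

H = −Σ pᵢ log₂ pᵢ.
−0.13·log₂(0.13) = 0.3826
−0.08·log₂(0.08) = 0.2915
−0.31·log₂(0.31) = 0.5238
−0.37·log₂(0.37) = 0.5307
−0.11·log₂(0.11) = 0.3503
Sum ≈ 2.0790 → 2.079 bits.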